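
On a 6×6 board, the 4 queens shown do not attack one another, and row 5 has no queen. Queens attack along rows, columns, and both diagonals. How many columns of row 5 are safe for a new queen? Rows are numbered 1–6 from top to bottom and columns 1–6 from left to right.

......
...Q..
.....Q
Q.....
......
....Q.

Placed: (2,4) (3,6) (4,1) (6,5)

1

(2,4) attacks row 5 at column 4 and diagonals 1.
(3,6) attacks row 5 at column 6 and diagonals 4.
(4,1) attacks row 5 at column 1 and diagonals 2.
(6,5) attacks row 5 at column 5 and diagonals 4, 6.
Attacked columns: {1, 2, 4, 5, 6}. Safe: {3}.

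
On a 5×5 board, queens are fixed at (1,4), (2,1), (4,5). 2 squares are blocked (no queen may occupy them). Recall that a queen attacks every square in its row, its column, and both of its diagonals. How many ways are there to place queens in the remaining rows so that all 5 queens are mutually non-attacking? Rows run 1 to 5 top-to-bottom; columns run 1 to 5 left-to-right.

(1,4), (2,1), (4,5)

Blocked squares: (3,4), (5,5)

Branch on row 3: col 3 → 1.
Sum: 1 = 1.

1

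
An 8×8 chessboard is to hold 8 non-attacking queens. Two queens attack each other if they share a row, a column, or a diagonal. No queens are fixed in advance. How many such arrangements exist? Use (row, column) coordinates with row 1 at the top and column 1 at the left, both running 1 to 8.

92

Branch on row 1: col 1 → 4; col 2 → 8; col 3 → 16; col 4 → 18; col 5 → 18; col 6 → 16; col 7 → 8; col 8 → 4.
Sum: 4 + 8 + 16 + 18 + 18 + 16 + 8 + 4 = 92.
(This is the classic 8-queens count.)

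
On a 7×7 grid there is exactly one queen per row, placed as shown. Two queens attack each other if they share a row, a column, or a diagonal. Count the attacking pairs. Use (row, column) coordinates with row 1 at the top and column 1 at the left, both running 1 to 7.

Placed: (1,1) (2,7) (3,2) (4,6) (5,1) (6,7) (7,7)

5

Same column: (1,1)–(5,1) (column 1); (2,7)–(6,7) (column 7); (2,7)–(7,7) (column 7); (6,7)–(7,7) (column 7).
Same diagonal: (1,1)–(7,7) (|1−7| = |1−7| = 6).
Total attacking pairs: 5.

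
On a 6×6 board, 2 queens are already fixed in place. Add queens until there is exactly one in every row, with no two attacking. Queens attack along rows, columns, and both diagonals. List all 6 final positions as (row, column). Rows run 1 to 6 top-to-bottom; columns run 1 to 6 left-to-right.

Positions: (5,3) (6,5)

Row 1: attacked by (5,3)→{3}; (6,5)→{5}. Safe: 1, 2, 4, 6. Place at column 2.
Row 2: attacked by (1,2)→{1,2,3}; (5,3)→{3,6}; (6,5)→{1,5}. Safe: 4. Place at column 4.
Row 3: attacked by (1,2)→{2,4}; (2,4)→{3,4,5}; (5,3)→{1,3,5}; (6,5)→{2,5}. Safe: 6. Place at column 6.
Row 4: attacked by (1,2)→{2,5}; (2,4)→{2,4,6}; (3,6)→{5,6}; (5,3)→{2,3,4}; (6,5)→{3,5}. Safe: 1. Place at column 1.
Columns [2, 4, 6, 1, 3, 5], r−c [-1, -2, -3, 3, 2, 1], r+c [3, 6, 9, 5, 8, 11] are all distinct, so no two queens attack.

(1,2) (2,4) (3,6) (4,1) (5,3) (6,5)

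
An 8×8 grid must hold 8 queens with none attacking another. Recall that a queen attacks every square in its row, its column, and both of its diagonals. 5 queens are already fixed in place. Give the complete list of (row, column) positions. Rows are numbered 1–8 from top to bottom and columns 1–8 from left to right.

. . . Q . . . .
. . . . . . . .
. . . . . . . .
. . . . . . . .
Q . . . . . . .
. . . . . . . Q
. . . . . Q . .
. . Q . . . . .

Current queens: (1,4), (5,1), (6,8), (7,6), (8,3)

(1,4) (2,2) (3,7) (4,5) (5,1) (6,8) (7,6) (8,3)

Row 2: attacked by (1,4)→{3,4,5}; (5,1)→{1,4}; (6,8)→{4,8}; (7,6)→{1,6}; (8,3)→{3}. Safe: 2, 7. Place at column 2.
Row 3: attacked by (1,4)→{2,4,6}; (2,2)→{1,2,3}; (5,1)→{1,3}; (6,8)→{5,8}; (7,6)→{2,6}; (8,3)→{3,8}. Safe: 7. Place at column 7.
Row 4: attacked by (1,4)→{1,4,7}; (2,2)→{2,4}; (3,7)→{6,7,8}; (5,1)→{1,2}; (6,8)→{6,8}; (7,6)→{3,6}; (8,3)→{3,7}. Safe: 5. Place at column 5.
Columns [4, 2, 7, 5, 1, 8, 6, 3], r−c [-3, 0, -4, -1, 4, -2, 1, 5], r+c [5, 4, 10, 9, 6, 14, 13, 11] are all distinct, so no two queens attack.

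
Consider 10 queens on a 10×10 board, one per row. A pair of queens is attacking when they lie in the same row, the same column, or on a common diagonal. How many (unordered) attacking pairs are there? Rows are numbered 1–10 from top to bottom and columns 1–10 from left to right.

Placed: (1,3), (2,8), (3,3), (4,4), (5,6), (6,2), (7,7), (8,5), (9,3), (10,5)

8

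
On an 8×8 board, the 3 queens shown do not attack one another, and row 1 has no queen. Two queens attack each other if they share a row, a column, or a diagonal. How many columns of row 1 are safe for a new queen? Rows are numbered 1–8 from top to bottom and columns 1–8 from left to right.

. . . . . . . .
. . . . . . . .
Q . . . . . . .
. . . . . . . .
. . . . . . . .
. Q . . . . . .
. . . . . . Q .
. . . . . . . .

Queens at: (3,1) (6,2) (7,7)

(3,1) attacks row 1 at column 1 and diagonals 3.
(6,2) attacks row 1 at column 2 and diagonals 7.
(7,7) attacks row 1 at column 7 and diagonals 1.
Attacked columns: {1, 2, 3, 7}. Safe: {4, 5, 6, 8}.

4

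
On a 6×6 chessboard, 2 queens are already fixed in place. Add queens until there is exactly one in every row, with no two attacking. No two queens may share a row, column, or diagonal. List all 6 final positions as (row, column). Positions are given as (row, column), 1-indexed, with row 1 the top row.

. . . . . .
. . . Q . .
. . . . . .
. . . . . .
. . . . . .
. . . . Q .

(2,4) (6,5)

Row 1: attacked by (2,4)→{3,4,5}; (6,5)→{5}. Safe: 1, 2, 6. Place at column 2.
Row 3: attacked by (1,2)→{2,4}; (2,4)→{3,4,5}; (6,5)→{2,5}. Safe: 1, 6. Place at column 6.
Row 4: attacked by (1,2)→{2,5}; (2,4)→{2,4,6}; (3,6)→{5,6}; (6,5)→{3,5}. Safe: 1. Place at column 1.
Row 5: attacked by (1,2)→{2,6}; (2,4)→{1,4}; (3,6)→{4,6}; (4,1)→{1,2}; (6,5)→{4,5,6}. Safe: 3. Place at column 3.
Columns [2, 4, 6, 1, 3, 5], r−c [-1, -2, -3, 3, 2, 1], r+c [3, 6, 9, 5, 8, 11] are all distinct, so no two queens attack.

(1,2) (2,4) (3,6) (4,1) (5,3) (6,5)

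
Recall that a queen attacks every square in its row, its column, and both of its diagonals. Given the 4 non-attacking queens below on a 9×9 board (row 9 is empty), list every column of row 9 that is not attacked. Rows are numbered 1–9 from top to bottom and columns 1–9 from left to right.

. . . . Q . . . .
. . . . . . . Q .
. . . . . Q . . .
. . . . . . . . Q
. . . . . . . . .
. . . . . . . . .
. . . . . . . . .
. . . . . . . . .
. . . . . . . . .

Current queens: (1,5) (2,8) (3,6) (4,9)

columns 2, 3, 7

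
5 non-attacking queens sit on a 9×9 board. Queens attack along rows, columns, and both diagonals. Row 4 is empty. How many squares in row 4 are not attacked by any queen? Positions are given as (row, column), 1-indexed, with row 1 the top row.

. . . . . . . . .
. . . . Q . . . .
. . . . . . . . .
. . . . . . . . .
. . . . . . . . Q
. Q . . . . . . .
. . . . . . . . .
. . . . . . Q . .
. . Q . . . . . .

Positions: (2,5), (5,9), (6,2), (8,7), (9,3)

2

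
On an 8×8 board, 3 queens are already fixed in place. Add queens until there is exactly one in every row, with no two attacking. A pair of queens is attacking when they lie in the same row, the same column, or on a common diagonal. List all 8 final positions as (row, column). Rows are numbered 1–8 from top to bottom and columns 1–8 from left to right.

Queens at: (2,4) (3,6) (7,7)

(1,2) (2,4) (3,6) (4,8) (5,3) (6,1) (7,7) (8,5)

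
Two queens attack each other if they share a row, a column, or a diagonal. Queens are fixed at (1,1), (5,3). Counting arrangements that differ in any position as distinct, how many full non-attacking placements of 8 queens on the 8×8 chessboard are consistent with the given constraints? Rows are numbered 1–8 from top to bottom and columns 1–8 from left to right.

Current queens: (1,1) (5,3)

1

Branch on row 2: col 4 → 0; col 5 → 1; col 7 → 0; col 8 → 0.
Sum: 0 + 1 + 0 + 0 = 1.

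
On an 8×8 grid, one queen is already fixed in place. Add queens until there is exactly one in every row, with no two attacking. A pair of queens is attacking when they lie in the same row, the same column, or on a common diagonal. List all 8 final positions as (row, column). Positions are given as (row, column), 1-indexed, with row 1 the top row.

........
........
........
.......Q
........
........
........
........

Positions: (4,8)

Row 1: attacked by (4,8)→{5,8}. Safe: 1, 2, 3, 4, 6, 7. Place at column 3.
Row 2: attacked by (1,3)→{2,3,4}; (4,8)→{6,8}. Safe: 1, 5, 7. Place at column 7.
Row 3: attacked by (1,3)→{1,3,5}; (2,7)→{6,7,8}; (4,8)→{7,8}. Safe: 2, 4. Place at column 2.
Row 5: attacked by (1,3)→{3,7}; (2,7)→{4,7}; (3,2)→{2,4}; (4,8)→{7,8}. Safe: 1, 5, 6. Place at column 6.
Row 6: attacked by (1,3)→{3,8}; (2,7)→{3,7}; (3,2)→{2,5}; (4,8)→{6,8}; (5,6)→{5,6,7}. Safe: 1, 4. Place at column 4.
Row 7: attacked by (1,3)→{3}; (2,7)→{2,7}; (3,2)→{2,6}; (4,8)→{5,8}; (5,6)→{4,6,8}; (6,4)→{3,4,5}. Safe: 1. Place at column 1.
Row 8: attacked by (1,3)→{3}; (2,7)→{1,7}; (3,2)→{2,7}; (4,8)→{4,8}; (5,6)→{3,6}; (6,4)→{2,4,6}; (7,1)→{1,2}. Safe: 5. Place at column 5.
Columns [3, 7, 2, 8, 6, 4, 1, 5], r−c [-2, -5, 1, -4, -1, 2, 6, 3], r+c [4, 9, 5, 12, 11, 10, 8, 13] are all distinct, so no two queens attack.

(1,3) (2,7) (3,2) (4,8) (5,6) (6,4) (7,1) (8,5)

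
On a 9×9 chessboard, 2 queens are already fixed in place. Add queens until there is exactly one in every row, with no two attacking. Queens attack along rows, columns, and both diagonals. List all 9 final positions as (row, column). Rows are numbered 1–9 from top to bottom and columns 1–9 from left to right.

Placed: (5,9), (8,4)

Row 1: attacked by (5,9)→{5,9}; (8,4)→{4}. Safe: 1, 2, 3, 6, 7, 8. Place at column 7.
Row 2: attacked by (1,7)→{6,7,8}; (5,9)→{6,9}; (8,4)→{4}. Safe: 1, 2, 3, 5. Place at column 5.
Row 3: attacked by (1,7)→{5,7,9}; (2,5)→{4,5,6}; (5,9)→{7,9}; (8,4)→{4,9}. Safe: 1, 2, 3, 8. Place at column 1.
Row 4: attacked by (1,7)→{4,7}; (2,5)→{3,5,7}; (3,1)→{1,2}; (5,9)→{8,9}; (8,4)→{4,8}. Safe: 6. Place at column 6.
Row 6: attacked by (1,7)→{2,7}; (2,5)→{1,5,9}; (3,1)→{1,4}; (4,6)→{4,6,8}; (5,9)→{8,9}; (8,4)→{2,4,6}. Safe: 3. Place at column 3.
Row 7: attacked by (1,7)→{1,7}; (2,5)→{5}; (3,1)→{1,5}; (4,6)→{3,6,9}; (5,9)→{7,9}; (6,3)→{2,3,4}; (8,4)→{3,4,5}. Safe: 8. Place at column 8.
Row 9: attacked by (1,7)→{7}; (2,5)→{5}; (3,1)→{1,7}; (4,6)→{1,6}; (5,9)→{5,9}; (6,3)→{3,6}; (7,8)→{6,8}; (8,4)→{3,4,5}. Safe: 2. Place at column 2.
Columns [7, 5, 1, 6, 9, 3, 8, 4, 2], r−c [-6, -3, 2, -2, -4, 3, -1, 4, 7], r+c [8, 7, 4, 10, 14, 9, 15, 12, 11] are all distinct, so no two queens attack.

(1,7) (2,5) (3,1) (4,6) (5,9) (6,3) (7,8) (8,4) (9,2)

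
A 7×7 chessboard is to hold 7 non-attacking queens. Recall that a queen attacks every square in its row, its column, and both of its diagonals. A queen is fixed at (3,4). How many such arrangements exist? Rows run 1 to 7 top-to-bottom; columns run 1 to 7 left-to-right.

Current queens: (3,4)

4

Branch on row 1: col 1 → 1; col 3 → 1; col 5 → 1; col 7 → 1.
Sum: 1 + 1 + 1 + 1 = 4.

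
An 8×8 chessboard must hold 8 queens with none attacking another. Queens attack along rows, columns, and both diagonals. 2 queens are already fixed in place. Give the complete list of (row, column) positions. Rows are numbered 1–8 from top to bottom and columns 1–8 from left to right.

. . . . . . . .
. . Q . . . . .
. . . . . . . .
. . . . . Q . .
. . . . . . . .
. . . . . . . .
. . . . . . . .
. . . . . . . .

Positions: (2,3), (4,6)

Row 1: attacked by (2,3)→{2,3,4}; (4,6)→{3,6}. Safe: 1, 5, 7, 8. Place at column 8.
Row 3: attacked by (1,8)→{6,8}; (2,3)→{2,3,4}; (4,6)→{5,6,7}. Safe: 1. Place at column 1.
Row 5: attacked by (1,8)→{4,8}; (2,3)→{3,6}; (3,1)→{1,3}; (4,6)→{5,6,7}. Safe: 2. Place at column 2.
Row 6: attacked by (1,8)→{3,8}; (2,3)→{3,7}; (3,1)→{1,4}; (4,6)→{4,6,8}; (5,2)→{1,2,3}. Safe: 5. Place at column 5.
Row 7: attacked by (1,8)→{2,8}; (2,3)→{3,8}; (3,1)→{1,5}; (4,6)→{3,6}; (5,2)→{2,4}; (6,5)→{4,5,6}. Safe: 7. Place at column 7.
Row 8: attacked by (1,8)→{1,8}; (2,3)→{3}; (3,1)→{1,6}; (4,6)→{2,6}; (5,2)→{2,5}; (6,5)→{3,5,7}; (7,7)→{6,7,8}. Safe: 4. Place at column 4.
Columns [8, 3, 1, 6, 2, 5, 7, 4], r−c [-7, -1, 2, -2, 3, 1, 0, 4], r+c [9, 5, 4, 10, 7, 11, 14, 12] are all distinct, so no two queens attack.

(1,8) (2,3) (3,1) (4,6) (5,2) (6,5) (7,7) (8,4)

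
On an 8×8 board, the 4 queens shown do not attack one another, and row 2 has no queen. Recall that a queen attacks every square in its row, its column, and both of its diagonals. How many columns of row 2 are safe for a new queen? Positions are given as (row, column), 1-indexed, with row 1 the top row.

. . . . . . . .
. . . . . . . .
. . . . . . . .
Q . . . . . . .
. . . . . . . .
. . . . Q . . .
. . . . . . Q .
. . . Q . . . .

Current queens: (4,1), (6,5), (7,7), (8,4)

2

(4,1) attacks row 2 at column 1 and diagonals 3.
(6,5) attacks row 2 at column 5 and diagonals 1.
(7,7) attacks row 2 at column 7 and diagonals 2.
(8,4) attacks row 2 at column 4.
Attacked columns: {1, 2, 3, 4, 5, 7}. Safe: {6, 8}.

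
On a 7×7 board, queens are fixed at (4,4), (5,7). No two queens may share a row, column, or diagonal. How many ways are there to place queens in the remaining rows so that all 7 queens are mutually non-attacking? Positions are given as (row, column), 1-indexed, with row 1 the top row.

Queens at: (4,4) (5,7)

Branch on row 1: col 2 → 1; col 5 → 0; col 6 → 1.
Sum: 1 + 0 + 1 = 2.

2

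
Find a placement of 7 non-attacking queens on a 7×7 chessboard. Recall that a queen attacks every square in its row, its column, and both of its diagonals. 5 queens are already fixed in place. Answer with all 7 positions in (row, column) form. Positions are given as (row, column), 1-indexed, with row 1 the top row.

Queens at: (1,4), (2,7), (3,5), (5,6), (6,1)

Row 4: attacked by (1,4)→{1,4,7}; (2,7)→{5,7}; (3,5)→{4,5,6}; (5,6)→{5,6,7}; (6,1)→{1,3}. Safe: 2. Place at column 2.
Row 7: attacked by (1,4)→{4}; (2,7)→{2,7}; (3,5)→{1,5}; (4,2)→{2,5}; (5,6)→{4,6}; (6,1)→{1,2}. Safe: 3. Place at column 3.
Columns [4, 7, 5, 2, 6, 1, 3], r−c [-3, -5, -2, 2, -1, 5, 4], r+c [5, 9, 8, 6, 11, 7, 10] are all distinct, so no two queens attack.

(1,4) (2,7) (3,5) (4,2) (5,6) (6,1) (7,3)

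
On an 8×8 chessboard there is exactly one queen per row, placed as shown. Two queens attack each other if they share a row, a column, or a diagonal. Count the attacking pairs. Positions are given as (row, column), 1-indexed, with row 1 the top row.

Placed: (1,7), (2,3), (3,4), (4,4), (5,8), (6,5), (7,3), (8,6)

4

Same column: (2,3)–(7,3) (column 3); (3,4)–(4,4) (column 4).
Same diagonal: (1,7)–(4,4) (|1−4| = |7−4| = 3); (2,3)–(3,4) (|2−3| = |3−4| = 1).
Total attacking pairs: 4.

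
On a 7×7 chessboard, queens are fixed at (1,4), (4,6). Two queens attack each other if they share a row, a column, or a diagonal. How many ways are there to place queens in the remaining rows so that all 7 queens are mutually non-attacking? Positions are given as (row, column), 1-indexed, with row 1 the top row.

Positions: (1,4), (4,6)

2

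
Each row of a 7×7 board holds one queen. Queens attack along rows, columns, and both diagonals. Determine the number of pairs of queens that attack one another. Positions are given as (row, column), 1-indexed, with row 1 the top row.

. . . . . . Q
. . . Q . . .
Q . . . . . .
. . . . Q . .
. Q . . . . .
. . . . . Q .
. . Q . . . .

0

All columns are distinct and no two queens satisfy |Δrow| = |Δcol|, so no pair attacks.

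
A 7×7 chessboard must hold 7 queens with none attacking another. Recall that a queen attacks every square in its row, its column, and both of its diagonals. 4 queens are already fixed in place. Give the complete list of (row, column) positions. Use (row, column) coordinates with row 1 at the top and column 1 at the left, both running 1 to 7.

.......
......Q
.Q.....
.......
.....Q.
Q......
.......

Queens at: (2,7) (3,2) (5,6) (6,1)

(1,5) (2,7) (3,2) (4,4) (5,6) (6,1) (7,3)

Row 1: attacked by (2,7)→{6,7}; (3,2)→{2,4}; (5,6)→{2,6}; (6,1)→{1,6}. Safe: 3, 5. Place at column 5.
Row 4: attacked by (1,5)→{2,5}; (2,7)→{5,7}; (3,2)→{1,2,3}; (5,6)→{5,6,7}; (6,1)→{1,3}. Safe: 4. Place at column 4.
Row 7: attacked by (1,5)→{5}; (2,7)→{2,7}; (3,2)→{2,6}; (4,4)→{1,4,7}; (5,6)→{4,6}; (6,1)→{1,2}. Safe: 3. Place at column 3.
Columns [5, 7, 2, 4, 6, 1, 3], r−c [-4, -5, 1, 0, -1, 5, 4], r+c [6, 9, 5, 8, 11, 7, 10] are all distinct, so no two queens attack.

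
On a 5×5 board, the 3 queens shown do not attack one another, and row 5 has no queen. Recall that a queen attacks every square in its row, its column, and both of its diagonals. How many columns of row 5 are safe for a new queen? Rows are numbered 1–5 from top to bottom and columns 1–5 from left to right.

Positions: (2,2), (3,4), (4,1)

(2,2) attacks row 5 at column 2 and diagonals 5.
(3,4) attacks row 5 at column 4 and diagonals 2.
(4,1) attacks row 5 at column 1 and diagonals 2.
Attacked columns: {1, 2, 4, 5}. Safe: {3}.

1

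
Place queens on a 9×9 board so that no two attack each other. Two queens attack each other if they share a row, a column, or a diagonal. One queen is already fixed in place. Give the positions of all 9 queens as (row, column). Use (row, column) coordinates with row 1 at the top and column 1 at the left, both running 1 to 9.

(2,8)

Row 1: attacked by (2,8)→{7,8,9}. Safe: 1, 2, 3, 4, 5, 6. Place at column 1.
Row 3: attacked by (1,1)→{1,3}; (2,8)→{7,8,9}. Safe: 2, 4, 5, 6. Place at column 4.
Row 4: attacked by (1,1)→{1,4}; (2,8)→{6,8}; (3,4)→{3,4,5}. Safe: 2, 7, 9. Place at column 2.
Row 5: attacked by (1,1)→{1,5}; (2,8)→{5,8}; (3,4)→{2,4,6}; (4,2)→{1,2,3}. Safe: 7, 9. Place at column 7.
Row 6: attacked by (1,1)→{1,6}; (2,8)→{4,8}; (3,4)→{1,4,7}; (4,2)→{2,4}; (5,7)→{6,7,8}. Safe: 3, 5, 9. Place at column 9.
Row 7: attacked by (1,1)→{1,7}; (2,8)→{3,8}; (3,4)→{4,8}; (4,2)→{2,5}; (5,7)→{5,7,9}; (6,9)→{8,9}. Safe: 6. Place at column 6.
Row 8: attacked by (1,1)→{1,8}; (2,8)→{2,8}; (3,4)→{4,9}; (4,2)→{2,6}; (5,7)→{4,7}; (6,9)→{7,9}; (7,6)→{5,6,7}. Safe: 3. Place at column 3.
Row 9: attacked by (1,1)→{1,9}; (2,8)→{1,8}; (3,4)→{4}; (4,2)→{2,7}; (5,7)→{3,7}; (6,9)→{6,9}; (7,6)→{4,6,8}; (8,3)→{2,3,4}. Safe: 5. Place at column 5.
Columns [1, 8, 4, 2, 7, 9, 6, 3, 5], r−c [0, -6, -1, 2, -2, -3, 1, 5, 4], r+c [2, 10, 7, 6, 12, 15, 13, 11, 14] are all distinct, so no two queens attack.

(1,1) (2,8) (3,4) (4,2) (5,7) (6,9) (7,6) (8,3) (9,5)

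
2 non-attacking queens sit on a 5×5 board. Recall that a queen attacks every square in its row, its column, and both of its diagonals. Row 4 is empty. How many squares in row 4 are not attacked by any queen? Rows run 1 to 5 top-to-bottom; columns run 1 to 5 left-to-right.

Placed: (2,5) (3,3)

(2,5) attacks row 4 at column 5 and diagonals 3.
(3,3) attacks row 4 at column 3 and diagonals 2, 4.
Attacked columns: {2, 3, 4, 5}. Safe: {1}.

1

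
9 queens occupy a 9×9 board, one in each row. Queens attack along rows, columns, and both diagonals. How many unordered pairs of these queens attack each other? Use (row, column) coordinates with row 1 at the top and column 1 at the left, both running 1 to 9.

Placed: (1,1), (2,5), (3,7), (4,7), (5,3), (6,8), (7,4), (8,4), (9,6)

5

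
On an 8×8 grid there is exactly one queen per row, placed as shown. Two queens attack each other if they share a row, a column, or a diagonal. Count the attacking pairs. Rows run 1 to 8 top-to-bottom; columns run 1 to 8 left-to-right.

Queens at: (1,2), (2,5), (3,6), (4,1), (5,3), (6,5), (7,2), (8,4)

Same column: (1,2)–(7,2) (column 2); (2,5)–(6,5) (column 5).
Same diagonal: (2,5)–(3,6) (|2−3| = |5−6| = 1); (3,6)–(7,2) (|3−7| = |6−2| = 4).
Total attacking pairs: 4.

4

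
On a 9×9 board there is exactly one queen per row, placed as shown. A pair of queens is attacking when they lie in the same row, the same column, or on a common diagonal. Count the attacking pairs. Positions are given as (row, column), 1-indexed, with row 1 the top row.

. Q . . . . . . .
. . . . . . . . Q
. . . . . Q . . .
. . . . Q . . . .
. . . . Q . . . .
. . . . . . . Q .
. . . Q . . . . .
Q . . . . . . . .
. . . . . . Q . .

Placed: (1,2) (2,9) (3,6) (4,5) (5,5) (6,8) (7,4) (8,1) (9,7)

Same column: (4,5)–(5,5) (column 5).
Same diagonal: (1,2)–(4,5) (|1−4| = |2−5| = 3); (2,9)–(7,4) (|2−7| = |9−4| = 5); (3,6)–(4,5) (|3−4| = |6−5| = 1); (3,6)–(8,1) (|3−8| = |6−1| = 5); (4,5)–(8,1) (|4−8| = |5−1| = 4).
Total attacking pairs: 6.

6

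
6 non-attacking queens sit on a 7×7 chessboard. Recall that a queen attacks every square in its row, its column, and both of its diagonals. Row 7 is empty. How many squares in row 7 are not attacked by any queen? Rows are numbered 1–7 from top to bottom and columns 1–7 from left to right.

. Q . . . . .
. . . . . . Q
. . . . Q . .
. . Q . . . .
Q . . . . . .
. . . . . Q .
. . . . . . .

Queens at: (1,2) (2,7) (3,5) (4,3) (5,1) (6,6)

1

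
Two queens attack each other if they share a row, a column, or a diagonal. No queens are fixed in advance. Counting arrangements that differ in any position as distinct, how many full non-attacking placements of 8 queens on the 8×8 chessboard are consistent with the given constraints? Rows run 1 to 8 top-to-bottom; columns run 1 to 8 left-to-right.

92

Branch on row 1: col 1 → 4; col 2 → 8; col 3 → 16; col 4 → 18; col 5 → 18; col 6 → 16; col 7 → 8; col 8 → 4.
Sum: 4 + 8 + 16 + 18 + 18 + 16 + 8 + 4 = 92.
(This is the classic 8-queens count.)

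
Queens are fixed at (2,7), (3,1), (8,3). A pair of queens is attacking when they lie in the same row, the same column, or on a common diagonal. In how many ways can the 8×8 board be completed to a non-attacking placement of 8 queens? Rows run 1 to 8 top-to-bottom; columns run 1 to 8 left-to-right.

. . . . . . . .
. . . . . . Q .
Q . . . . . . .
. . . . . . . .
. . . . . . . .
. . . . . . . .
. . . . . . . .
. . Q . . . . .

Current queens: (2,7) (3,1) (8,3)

2

Branch on row 1: col 2 → 0; col 4 → 1; col 5 → 1.
Sum: 0 + 1 + 1 = 2.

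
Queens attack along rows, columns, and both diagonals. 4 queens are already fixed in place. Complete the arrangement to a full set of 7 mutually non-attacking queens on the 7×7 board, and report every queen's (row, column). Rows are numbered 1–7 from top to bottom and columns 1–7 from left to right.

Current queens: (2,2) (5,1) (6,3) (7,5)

Row 1: attacked by (2,2)→{1,2,3}; (5,1)→{1,5}; (6,3)→{3}; (7,5)→{5}. Safe: 4, 6, 7. Place at column 7.
Row 3: attacked by (1,7)→{5,7}; (2,2)→{1,2,3}; (5,1)→{1,3}; (6,3)→{3,6}; (7,5)→{1,5}. Safe: 4. Place at column 4.
Row 4: attacked by (1,7)→{4,7}; (2,2)→{2,4}; (3,4)→{3,4,5}; (5,1)→{1,2}; (6,3)→{1,3,5}; (7,5)→{2,5}. Safe: 6. Place at column 6.
Columns [7, 2, 4, 6, 1, 3, 5], r−c [-6, 0, -1, -2, 4, 3, 2], r+c [8, 4, 7, 10, 6, 9, 12] are all distinct, so no two queens attack.

(1,7) (2,2) (3,4) (4,6) (5,1) (6,3) (7,5)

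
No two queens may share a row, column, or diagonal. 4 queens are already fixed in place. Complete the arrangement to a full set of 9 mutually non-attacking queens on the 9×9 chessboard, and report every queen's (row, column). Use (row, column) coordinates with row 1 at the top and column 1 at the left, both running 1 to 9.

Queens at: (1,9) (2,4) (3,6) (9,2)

Row 4: attacked by (1,9)→{6,9}; (2,4)→{2,4,6}; (3,6)→{5,6,7}; (9,2)→{2,7}. Safe: 1, 3, 8. Place at column 8.
Row 5: attacked by (1,9)→{5,9}; (2,4)→{1,4,7}; (3,6)→{4,6,8}; (4,8)→{7,8,9}; (9,2)→{2,6}. Safe: 3. Place at column 3.
Row 6: attacked by (1,9)→{4,9}; (2,4)→{4,8}; (3,6)→{3,6,9}; (4,8)→{6,8}; (5,3)→{2,3,4}; (9,2)→{2,5}. Safe: 1, 7. Place at column 1.
Row 7: attacked by (1,9)→{3,9}; (2,4)→{4,9}; (3,6)→{2,6}; (4,8)→{5,8}; (5,3)→{1,3,5}; (6,1)→{1,2}; (9,2)→{2,4}. Safe: 7. Place at column 7.
Row 8: attacked by (1,9)→{2,9}; (2,4)→{4}; (3,6)→{1,6}; (4,8)→{4,8}; (5,3)→{3,6}; (6,1)→{1,3}; (7,7)→{6,7,8}; (9,2)→{1,2,3}. Safe: 5. Place at column 5.
Columns [9, 4, 6, 8, 3, 1, 7, 5, 2], r−c [-8, -2, -3, -4, 2, 5, 0, 3, 7], r+c [10, 6, 9, 12, 8, 7, 14, 13, 11] are all distinct, so no two queens attack.

(1,9) (2,4) (3,6) (4,8) (5,3) (6,1) (7,7) (8,5) (9,2)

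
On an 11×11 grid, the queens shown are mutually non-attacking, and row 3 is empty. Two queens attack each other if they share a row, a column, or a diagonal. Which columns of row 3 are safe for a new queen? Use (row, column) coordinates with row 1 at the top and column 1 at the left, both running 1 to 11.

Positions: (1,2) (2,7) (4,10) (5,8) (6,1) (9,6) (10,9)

columns 3, 5

(1,2) attacks row 3 at column 2 and diagonals 4.
(2,7) attacks row 3 at column 7 and diagonals 6, 8.
(4,10) attacks row 3 at column 10 and diagonals 9, 11.
(5,8) attacks row 3 at column 8 and diagonals 6, 10.
(6,1) attacks row 3 at column 1 and diagonals 4.
(9,6) attacks row 3 at column 6.
(10,9) attacks row 3 at column 9 and diagonals 2.
Attacked columns: {1, 2, 4, 6, 7, 8, 9, 10, 11}. Safe: {3, 5}.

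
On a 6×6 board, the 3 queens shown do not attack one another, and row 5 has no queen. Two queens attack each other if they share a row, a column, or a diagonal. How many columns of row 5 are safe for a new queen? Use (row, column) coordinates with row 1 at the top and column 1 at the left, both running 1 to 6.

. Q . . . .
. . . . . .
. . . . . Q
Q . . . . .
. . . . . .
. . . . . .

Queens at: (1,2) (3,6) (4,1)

2

(1,2) attacks row 5 at column 2 and diagonals 6.
(3,6) attacks row 5 at column 6 and diagonals 4.
(4,1) attacks row 5 at column 1 and diagonals 2.
Attacked columns: {1, 2, 4, 6}. Safe: {3, 5}.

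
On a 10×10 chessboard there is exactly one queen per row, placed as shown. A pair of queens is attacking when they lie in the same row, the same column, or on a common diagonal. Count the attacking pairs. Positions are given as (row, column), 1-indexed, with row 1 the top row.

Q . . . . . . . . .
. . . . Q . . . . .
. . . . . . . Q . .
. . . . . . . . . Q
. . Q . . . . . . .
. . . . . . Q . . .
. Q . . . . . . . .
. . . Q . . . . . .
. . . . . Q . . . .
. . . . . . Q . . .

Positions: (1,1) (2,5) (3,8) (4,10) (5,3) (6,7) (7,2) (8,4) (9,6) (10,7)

2

Same column: (6,7)–(10,7) (column 7).
Same diagonal: (9,6)–(10,7) (|9−10| = |6−7| = 1).
Total attacking pairs: 2.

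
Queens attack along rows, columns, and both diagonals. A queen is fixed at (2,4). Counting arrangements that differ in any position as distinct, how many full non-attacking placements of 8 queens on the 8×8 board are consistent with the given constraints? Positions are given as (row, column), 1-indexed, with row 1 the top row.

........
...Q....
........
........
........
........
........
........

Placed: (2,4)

8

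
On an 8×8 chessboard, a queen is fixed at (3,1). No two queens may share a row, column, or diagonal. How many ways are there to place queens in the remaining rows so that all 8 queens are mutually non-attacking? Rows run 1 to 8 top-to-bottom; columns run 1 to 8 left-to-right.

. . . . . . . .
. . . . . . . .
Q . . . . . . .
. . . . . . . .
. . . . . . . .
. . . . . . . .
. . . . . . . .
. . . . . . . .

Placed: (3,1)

16

Branch on row 1: col 2 → 1; col 4 → 4; col 5 → 4; col 6 → 4; col 7 → 1; col 8 → 2.
Sum: 1 + 4 + 4 + 4 + 1 + 2 = 16.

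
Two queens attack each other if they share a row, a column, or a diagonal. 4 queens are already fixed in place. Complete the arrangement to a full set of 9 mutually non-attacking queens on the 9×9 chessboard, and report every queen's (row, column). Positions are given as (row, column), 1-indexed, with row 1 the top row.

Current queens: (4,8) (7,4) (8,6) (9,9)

Row 1: attacked by (4,8)→{5,8}; (7,4)→{4}; (8,6)→{6}; (9,9)→{1,9}. Safe: 2, 3, 7. Place at column 3.
Row 2: attacked by (1,3)→{2,3,4}; (4,8)→{6,8}; (7,4)→{4,9}; (8,6)→{6}; (9,9)→{2,9}. Safe: 1, 5, 7. Place at column 5.
Row 3: attacked by (1,3)→{1,3,5}; (2,5)→{4,5,6}; (4,8)→{7,8,9}; (7,4)→{4,8}; (8,6)→{1,6}; (9,9)→{3,9}. Safe: 2. Place at column 2.
Row 5: attacked by (1,3)→{3,7}; (2,5)→{2,5,8}; (3,2)→{2,4}; (4,8)→{7,8,9}; (7,4)→{2,4,6}; (8,6)→{3,6,9}; (9,9)→{5,9}. Safe: 1. Place at column 1.
Row 6: attacked by (1,3)→{3,8}; (2,5)→{1,5,9}; (3,2)→{2,5}; (4,8)→{6,8}; (5,1)→{1,2}; (7,4)→{3,4,5}; (8,6)→{4,6,8}; (9,9)→{6,9}. Safe: 7. Place at column 7.
Columns [3, 5, 2, 8, 1, 7, 4, 6, 9], r−c [-2, -3, 1, -4, 4, -1, 3, 2, 0], r+c [4, 7, 5, 12, 6, 13, 11, 14, 18] are all distinct, so no two queens attack.

(1,3) (2,5) (3,2) (4,8) (5,1) (6,7) (7,4) (8,6) (9,9)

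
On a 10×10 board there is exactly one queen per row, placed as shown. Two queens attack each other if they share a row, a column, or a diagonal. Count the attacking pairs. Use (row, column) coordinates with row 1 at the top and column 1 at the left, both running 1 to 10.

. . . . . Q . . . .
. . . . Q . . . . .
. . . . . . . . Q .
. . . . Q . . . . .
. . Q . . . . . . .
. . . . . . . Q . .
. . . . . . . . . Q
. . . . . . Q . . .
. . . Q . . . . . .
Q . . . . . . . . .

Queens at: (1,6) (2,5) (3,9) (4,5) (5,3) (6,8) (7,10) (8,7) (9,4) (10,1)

3

Same column: (2,5)–(4,5) (column 5).
Same diagonal: (1,6)–(2,5) (|1−2| = |6−5| = 1); (2,5)–(7,10) (|2−7| = |5−10| = 5).
Total attacking pairs: 3.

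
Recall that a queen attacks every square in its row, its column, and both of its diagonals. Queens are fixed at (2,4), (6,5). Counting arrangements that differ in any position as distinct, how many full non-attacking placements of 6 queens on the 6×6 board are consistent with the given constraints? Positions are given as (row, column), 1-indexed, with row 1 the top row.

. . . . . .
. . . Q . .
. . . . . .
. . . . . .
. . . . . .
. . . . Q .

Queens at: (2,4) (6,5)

Branch on row 1: col 1 → 0; col 2 → 1; col 6 → 0.
Sum: 0 + 1 + 0 = 1.

1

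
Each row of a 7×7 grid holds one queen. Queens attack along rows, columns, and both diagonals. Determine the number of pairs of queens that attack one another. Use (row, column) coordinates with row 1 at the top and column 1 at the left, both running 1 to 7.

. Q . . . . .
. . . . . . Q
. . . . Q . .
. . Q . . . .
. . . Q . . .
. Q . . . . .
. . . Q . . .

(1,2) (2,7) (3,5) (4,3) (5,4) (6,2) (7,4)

5

Same column: (1,2)–(6,2) (column 2); (5,4)–(7,4) (column 4).
Same diagonal: (2,7)–(5,4) (|2−5| = |7−4| = 3); (3,5)–(6,2) (|3−6| = |5−2| = 3); (4,3)–(5,4) (|4−5| = |3−4| = 1).
Total attacking pairs: 5.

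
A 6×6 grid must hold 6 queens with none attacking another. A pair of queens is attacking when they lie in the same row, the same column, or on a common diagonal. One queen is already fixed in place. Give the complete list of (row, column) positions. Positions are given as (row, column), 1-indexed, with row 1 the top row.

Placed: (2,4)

Row 1: attacked by (2,4)→{3,4,5}. Safe: 1, 2, 6. Place at column 2.
Row 3: attacked by (1,2)→{2,4}; (2,4)→{3,4,5}. Safe: 1, 6. Place at column 6.
Row 4: attacked by (1,2)→{2,5}; (2,4)→{2,4,6}; (3,6)→{5,6}. Safe: 1, 3. Place at column 1.
Row 5: attacked by (1,2)→{2,6}; (2,4)→{1,4}; (3,6)→{4,6}; (4,1)→{1,2}. Safe: 3, 5. Place at column 3.
Row 6: attacked by (1,2)→{2}; (2,4)→{4}; (3,6)→{3,6}; (4,1)→{1,3}; (5,3)→{2,3,4}. Safe: 5. Place at column 5.
Columns [2, 4, 6, 1, 3, 5], r−c [-1, -2, -3, 3, 2, 1], r+c [3, 6, 9, 5, 8, 11] are all distinct, so no two queens attack.

(1,2) (2,4) (3,6) (4,1) (5,3) (6,5)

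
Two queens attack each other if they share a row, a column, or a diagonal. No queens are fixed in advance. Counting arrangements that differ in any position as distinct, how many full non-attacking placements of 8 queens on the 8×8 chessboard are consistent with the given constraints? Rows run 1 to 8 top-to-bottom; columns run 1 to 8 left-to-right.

92

Branch on row 1: col 1 → 4; col 2 → 8; col 3 → 16; col 4 → 18; col 5 → 18; col 6 → 16; col 7 → 8; col 8 → 4.
Sum: 4 + 8 + 16 + 18 + 18 + 16 + 8 + 4 = 92.
(This is the classic 8-queens count.)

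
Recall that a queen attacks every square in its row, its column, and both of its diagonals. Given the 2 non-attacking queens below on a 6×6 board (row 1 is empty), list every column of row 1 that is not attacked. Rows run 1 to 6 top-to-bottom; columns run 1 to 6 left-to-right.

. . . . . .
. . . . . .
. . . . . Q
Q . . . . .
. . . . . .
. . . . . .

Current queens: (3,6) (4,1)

columns 2, 3, 5

(3,6) attacks row 1 at column 6 and diagonals 4.
(4,1) attacks row 1 at column 1 and diagonals 4.
Attacked columns: {1, 4, 6}. Safe: {2, 3, 5}.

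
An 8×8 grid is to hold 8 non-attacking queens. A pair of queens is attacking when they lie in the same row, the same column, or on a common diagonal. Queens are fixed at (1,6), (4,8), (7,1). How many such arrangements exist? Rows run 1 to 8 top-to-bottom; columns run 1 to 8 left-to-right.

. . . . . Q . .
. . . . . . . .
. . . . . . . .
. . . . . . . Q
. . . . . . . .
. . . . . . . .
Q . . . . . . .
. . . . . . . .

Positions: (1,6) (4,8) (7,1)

1

Branch on row 2: col 2 → 0; col 3 → 0; col 4 → 1.
Sum: 0 + 0 + 1 = 1.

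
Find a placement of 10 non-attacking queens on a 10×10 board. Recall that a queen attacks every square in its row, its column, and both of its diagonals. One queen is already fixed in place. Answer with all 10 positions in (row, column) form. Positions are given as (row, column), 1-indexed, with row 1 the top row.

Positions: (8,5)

Row 1: attacked by (8,5)→{5}. Safe: 1, 2, 3, 4, 6, 7, 8, 9, 10. Place at column 9.
Row 2: attacked by (1,9)→{8,9,10}; (8,5)→{5}. Safe: 1, 2, 3, 4, 6, 7. Place at column 4.
Row 3: attacked by (1,9)→{7,9}; (2,4)→{3,4,5}; (8,5)→{5,10}. Safe: 1, 2, 6, 8. Place at column 2.
Row 4: attacked by (1,9)→{6,9}; (2,4)→{2,4,6}; (3,2)→{1,2,3}; (8,5)→{1,5,9}. Safe: 7, 8, 10. Place at column 8.
Row 5: attacked by (1,9)→{5,9}; (2,4)→{1,4,7}; (3,2)→{2,4}; (4,8)→{7,8,9}; (8,5)→{2,5,8}. Safe: 3, 6, 10. Place at column 3.
Row 6: attacked by (1,9)→{4,9}; (2,4)→{4,8}; (3,2)→{2,5}; (4,8)→{6,8,10}; (5,3)→{2,3,4}; (8,5)→{3,5,7}. Safe: 1. Place at column 1.
Row 7: attacked by (1,9)→{3,9}; (2,4)→{4,9}; (3,2)→{2,6}; (4,8)→{5,8}; (5,3)→{1,3,5}; (6,1)→{1,2}; (8,5)→{4,5,6}. Safe: 7, 10. Place at column 7.
Row 9: attacked by (1,9)→{1,9}; (2,4)→{4}; (3,2)→{2,8}; (4,8)→{3,8}; (5,3)→{3,7}; (6,1)→{1,4}; (7,7)→{5,7,9}; (8,5)→{4,5,6}. Safe: 10. Place at column 10.
Row 10: attacked by (1,9)→{9}; (2,4)→{4}; (3,2)→{2,9}; (4,8)→{2,8}; (5,3)→{3,8}; (6,1)→{1,5}; (7,7)→{4,7,10}; (8,5)→{3,5,7}; (9,10)→{9,10}. Safe: 6. Place at column 6.
Columns [9, 4, 2, 8, 3, 1, 7, 5, 10, 6], r−c [-8, -2, 1, -4, 2, 5, 0, 3, -1, 4], r+c [10, 6, 5, 12, 8, 7, 14, 13, 19, 16] are all distinct, so no two queens attack.

(1,9) (2,4) (3,2) (4,8) (5,3) (6,1) (7,7) (8,5) (9,10) (10,6)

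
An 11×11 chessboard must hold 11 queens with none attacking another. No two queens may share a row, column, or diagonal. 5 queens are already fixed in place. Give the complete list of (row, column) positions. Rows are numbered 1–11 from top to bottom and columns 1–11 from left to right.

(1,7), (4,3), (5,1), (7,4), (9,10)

Row 2: attacked by (1,7)→{6,7,8}; (4,3)→{1,3,5}; (5,1)→{1,4}; (7,4)→{4,9}; (9,10)→{3,10}. Safe: 2, 11. Place at column 11.
Row 3: attacked by (1,7)→{5,7,9}; (2,11)→{10,11}; (4,3)→{2,3,4}; (5,1)→{1,3}; (7,4)→{4,8}; (9,10)→{4,10}. Safe: 6. Place at column 6.
Row 6: attacked by (1,7)→{2,7}; (2,11)→{7,11}; (3,6)→{3,6,9}; (4,3)→{1,3,5}; (5,1)→{1,2}; (7,4)→{3,4,5}; (9,10)→{7,10}. Safe: 8. Place at column 8.
Row 8: attacked by (1,7)→{7}; (2,11)→{5,11}; (3,6)→{1,6,11}; (4,3)→{3,7}; (5,1)→{1,4}; (6,8)→{6,8,10}; (7,4)→{3,4,5}; (9,10)→{9,10,11}. Safe: 2. Place at column 2.
Row 10: attacked by (1,7)→{7}; (2,11)→{3,11}; (3,6)→{6}; (4,3)→{3,9}; (5,1)→{1,6}; (6,8)→{4,8}; (7,4)→{1,4,7}; (8,2)→{2,4}; (9,10)→{9,10,11}. Safe: 5. Place at column 5.
Row 11: attacked by (1,7)→{7}; (2,11)→{2,11}; (3,6)→{6}; (4,3)→{3,10}; (5,1)→{1,7}; (6,8)→{3,8}; (7,4)→{4,8}; (8,2)→{2,5}; (9,10)→{8,10}; (10,5)→{4,5,6}. Safe: 9. Place at column 9.
Columns [7, 11, 6, 3, 1, 8, 4, 2, 10, 5, 9], r−c [-6, -9, -3, 1, 4, -2, 3, 6, -1, 5, 2], r+c [8, 13, 9, 7, 6, 14, 11, 10, 19, 15, 20] are all distinct, so no two queens attack.

(1,7) (2,11) (3,6) (4,3) (5,1) (6,8) (7,4) (8,2) (9,10) (10,5) (11,9)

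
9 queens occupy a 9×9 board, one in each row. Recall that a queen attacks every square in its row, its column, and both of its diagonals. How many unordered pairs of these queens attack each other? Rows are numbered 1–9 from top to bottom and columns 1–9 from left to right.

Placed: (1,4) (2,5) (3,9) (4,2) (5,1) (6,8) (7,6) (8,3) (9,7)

Same diagonal: (1,4)–(2,5) (|1−2| = |4−5| = 1); (4,2)–(5,1) (|4−5| = |2−1| = 1); (4,2)–(9,7) (|4−9| = |2−7| = 5).
Total attacking pairs: 3.

3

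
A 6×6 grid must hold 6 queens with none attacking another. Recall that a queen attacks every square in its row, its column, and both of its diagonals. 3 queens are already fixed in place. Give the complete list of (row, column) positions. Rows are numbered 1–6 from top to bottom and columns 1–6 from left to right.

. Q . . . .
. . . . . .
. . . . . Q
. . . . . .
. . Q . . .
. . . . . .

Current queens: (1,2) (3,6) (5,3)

(1,2) (2,4) (3,6) (4,1) (5,3) (6,5)

Row 2: attacked by (1,2)→{1,2,3}; (3,6)→{5,6}; (5,3)→{3,6}. Safe: 4. Place at column 4.
Row 4: attacked by (1,2)→{2,5}; (2,4)→{2,4,6}; (3,6)→{5,6}; (5,3)→{2,3,4}. Safe: 1. Place at column 1.
Row 6: attacked by (1,2)→{2}; (2,4)→{4}; (3,6)→{3,6}; (4,1)→{1,3}; (5,3)→{2,3,4}. Safe: 5. Place at column 5.
Columns [2, 4, 6, 1, 3, 5], r−c [-1, -2, -3, 3, 2, 1], r+c [3, 6, 9, 5, 8, 11] are all distinct, so no two queens attack.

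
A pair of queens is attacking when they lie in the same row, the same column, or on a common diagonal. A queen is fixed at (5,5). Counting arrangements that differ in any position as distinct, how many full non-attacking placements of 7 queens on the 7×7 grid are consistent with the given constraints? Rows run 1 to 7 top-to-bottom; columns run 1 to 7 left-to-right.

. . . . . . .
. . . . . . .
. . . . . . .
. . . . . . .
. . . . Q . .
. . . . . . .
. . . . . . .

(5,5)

6

Branch on row 1: col 2 → 1; col 3 → 2; col 4 → 1; col 6 → 1; col 7 → 1.
Sum: 1 + 2 + 1 + 1 + 1 = 6.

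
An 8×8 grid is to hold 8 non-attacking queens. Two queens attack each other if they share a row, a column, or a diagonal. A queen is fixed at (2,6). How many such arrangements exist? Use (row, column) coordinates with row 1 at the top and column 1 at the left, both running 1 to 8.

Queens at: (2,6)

14

Branch on row 1: col 1 → 1; col 2 → 2; col 3 → 8; col 4 → 3; col 8 → 0.
Sum: 1 + 2 + 8 + 3 + 0 = 14.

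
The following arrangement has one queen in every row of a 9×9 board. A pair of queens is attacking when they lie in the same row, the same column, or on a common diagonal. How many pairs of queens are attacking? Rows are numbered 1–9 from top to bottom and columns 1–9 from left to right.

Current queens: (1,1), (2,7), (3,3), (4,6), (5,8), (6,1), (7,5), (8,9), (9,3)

4

Same column: (1,1)–(6,1) (column 1); (3,3)–(9,3) (column 3).
Same diagonal: (1,1)–(3,3) (|1−3| = |1−3| = 2); (7,5)–(9,3) (|7−9| = |5−3| = 2).
Total attacking pairs: 4.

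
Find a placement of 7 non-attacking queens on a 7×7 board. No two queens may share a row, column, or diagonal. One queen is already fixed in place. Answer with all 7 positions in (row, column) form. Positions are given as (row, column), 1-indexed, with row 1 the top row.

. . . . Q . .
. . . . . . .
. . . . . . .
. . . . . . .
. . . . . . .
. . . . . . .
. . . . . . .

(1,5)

Row 2: attacked by (1,5)→{4,5,6}. Safe: 1, 2, 3, 7. Place at column 2.
Row 3: attacked by (1,5)→{3,5,7}; (2,2)→{1,2,3}. Safe: 4, 6. Place at column 6.
Row 4: attacked by (1,5)→{2,5}; (2,2)→{2,4}; (3,6)→{5,6,7}. Safe: 1, 3. Place at column 3.
Row 5: attacked by (1,5)→{1,5}; (2,2)→{2,5}; (3,6)→{4,6}; (4,3)→{2,3,4}. Safe: 7. Place at column 7.
Row 6: attacked by (1,5)→{5}; (2,2)→{2,6}; (3,6)→{3,6}; (4,3)→{1,3,5}; (5,7)→{6,7}. Safe: 4. Place at column 4.
Row 7: attacked by (1,5)→{5}; (2,2)→{2,7}; (3,6)→{2,6}; (4,3)→{3,6}; (5,7)→{5,7}; (6,4)→{3,4,5}. Safe: 1. Place at column 1.
Columns [5, 2, 6, 3, 7, 4, 1], r−c [-4, 0, -3, 1, -2, 2, 6], r+c [6, 4, 9, 7, 12, 10, 8] are all distinct, so no two queens attack.

(1,5) (2,2) (3,6) (4,3) (5,7) (6,4) (7,1)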